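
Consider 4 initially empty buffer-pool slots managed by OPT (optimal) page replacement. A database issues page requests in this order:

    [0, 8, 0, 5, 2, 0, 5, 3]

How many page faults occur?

0: miss, frames [0]
8: miss, frames [0, 8]
0: hit
5: miss, frames [0, 8, 5]
2: miss, frames [0, 8, 5, 2]
0: hit
5: hit
3: miss, evict 2, frames [0, 8, 5, 3]
Page faults: 5.

5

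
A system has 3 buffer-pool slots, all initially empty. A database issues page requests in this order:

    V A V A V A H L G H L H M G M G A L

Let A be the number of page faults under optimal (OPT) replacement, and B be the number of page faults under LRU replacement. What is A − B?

Under OPT: F F . . . . F F F . . . F . . . F . → 7 faults.
Under LRU: F F . . . . F F F . . . F F . . F F → 9 faults.
A − B = 7 − 9 = -2.

-2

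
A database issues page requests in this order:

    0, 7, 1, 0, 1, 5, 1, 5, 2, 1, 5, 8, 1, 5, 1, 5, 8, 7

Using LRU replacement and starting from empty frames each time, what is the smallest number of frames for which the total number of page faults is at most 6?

f=1: 18 faults
f=2: 13 faults
f=3: 7 faults
f=4: 7 faults
f=5: 7 faults
f=6: 6 faults
Smallest f with faults ≤ 6 is 6.

6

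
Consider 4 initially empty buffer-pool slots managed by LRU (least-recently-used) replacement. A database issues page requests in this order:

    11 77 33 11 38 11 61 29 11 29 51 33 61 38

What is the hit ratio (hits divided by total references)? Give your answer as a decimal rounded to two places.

11 -> miss, frames {11}
77 -> miss, frames {11,77}
33 -> miss, frames {11,77,33}
11 -> hit
38 -> miss, frames {77,33,11,38}
11 -> hit
61 -> miss, evict 77, frames {33,38,11,61}
29 -> miss, evict 33, frames {38,11,61,29}
11 -> hit
29 -> hit
51 -> miss, evict 38, frames {61,11,29,51}
33 -> miss, evict 61, frames {11,29,51,33}
61 -> miss, evict 11, frames {29,51,33,61}
38 -> miss, evict 29, frames {51,33,61,38}
Hits: 4 of 14 references → 4/14 = 0.2857.

0.29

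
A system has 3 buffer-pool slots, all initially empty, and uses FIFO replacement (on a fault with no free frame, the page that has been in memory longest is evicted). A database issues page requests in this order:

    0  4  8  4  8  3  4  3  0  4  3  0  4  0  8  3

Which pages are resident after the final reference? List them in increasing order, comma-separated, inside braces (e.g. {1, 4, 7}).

{3, 4, 8}

0: fault, frames {0}
4: fault, frames {0,4}
8: fault, frames {0,4,8}
4: hit
8: hit
3: fault, evict 0, frames {4,8,3}
4: hit
3: hit
0: fault, evict 4, frames {8,3,0}
4: fault, evict 8, frames {3,0,4}
3: hit
0: hit
4: hit
0: hit
8: fault, evict 3, frames {0,4,8}
3: fault, evict 0, frames {4,8,3}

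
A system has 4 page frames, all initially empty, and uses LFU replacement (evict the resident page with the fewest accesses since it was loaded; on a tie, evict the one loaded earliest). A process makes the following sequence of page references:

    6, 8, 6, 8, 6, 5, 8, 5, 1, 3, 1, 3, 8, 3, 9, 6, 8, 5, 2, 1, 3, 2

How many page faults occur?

12

6: miss, frames [6]
8: miss, frames [6, 8]
6: hit
8: hit
6: hit
5: miss, frames [6, 8, 5]
8: hit
5: hit
1: miss, frames [6, 8, 5, 1]
3: miss, evict 1, frames [6, 8, 5, 3]
1: miss, evict 3, frames [6, 8, 5, 1]
3: miss, evict 1, frames [6, 8, 5, 3]
8: hit
3: hit
9: miss, evict 5, frames [6, 8, 3, 9]
6: hit
8: hit
5: miss, evict 9, frames [6, 8, 3, 5]
2: miss, evict 5, frames [6, 8, 3, 2]
1: miss, evict 2, frames [6, 8, 3, 1]
3: hit
2: miss, evict 1, frames [6, 8, 3, 2]
Page faults: 12.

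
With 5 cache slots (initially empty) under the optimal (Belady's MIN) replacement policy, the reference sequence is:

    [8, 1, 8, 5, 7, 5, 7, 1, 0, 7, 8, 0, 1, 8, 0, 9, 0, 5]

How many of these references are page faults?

6

8 → fault, frames [8]
1 → fault, frames [8, 1]
8 → hit
5 → fault, frames [8, 1, 5]
7 → fault, frames [8, 1, 5, 7]
5 → hit
7 → hit
1 → hit
0 → fault, frames [8, 1, 5, 7, 0]
7 → hit
8 → hit
0 → hit
1 → hit
8 → hit
0 → hit
9 → fault, evict 7, frames [8, 1, 5, 0, 9]
0 → hit
5 → hit
Page faults: 6.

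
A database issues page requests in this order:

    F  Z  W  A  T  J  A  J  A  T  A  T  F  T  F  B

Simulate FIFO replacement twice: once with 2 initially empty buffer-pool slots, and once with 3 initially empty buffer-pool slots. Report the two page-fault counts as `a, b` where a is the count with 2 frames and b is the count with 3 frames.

2 frames: F F F F F F F . . F . . F . . F → 10 faults.
3 frames: F F F F F F . . . . . . F . . F → 8 faults.
8 < 10: adding a frame reduced faults, as is typical.

10, 8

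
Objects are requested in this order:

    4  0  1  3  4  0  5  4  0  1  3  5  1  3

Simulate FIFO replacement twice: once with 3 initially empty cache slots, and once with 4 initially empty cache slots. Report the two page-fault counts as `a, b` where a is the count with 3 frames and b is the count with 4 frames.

9, 10

3 frames: F F F F F F F . . F F . . . → 9 faults.
4 frames: F F F F . . F F F F F F . . → 10 faults.
10 > 9: adding a frame increased faults — Belady's anomaly.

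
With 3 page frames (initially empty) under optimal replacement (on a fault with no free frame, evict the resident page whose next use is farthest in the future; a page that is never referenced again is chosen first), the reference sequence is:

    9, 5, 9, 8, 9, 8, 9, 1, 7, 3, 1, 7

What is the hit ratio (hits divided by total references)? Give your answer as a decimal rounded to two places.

0.50

9 -> fault, frames (9)
5 -> fault, frames (9 5)
9 -> hit
8 -> fault, frames (9 5 8)
9 -> hit
8 -> hit
9 -> hit
1 -> fault, evict 8, frames (9 5 1)
7 -> fault, evict 5, frames (9 1 7)
3 -> fault, evict 9, frames (1 7 3)
1 -> hit
7 -> hit
Hits: 6 of 12 references → 6/12 = 0.5000.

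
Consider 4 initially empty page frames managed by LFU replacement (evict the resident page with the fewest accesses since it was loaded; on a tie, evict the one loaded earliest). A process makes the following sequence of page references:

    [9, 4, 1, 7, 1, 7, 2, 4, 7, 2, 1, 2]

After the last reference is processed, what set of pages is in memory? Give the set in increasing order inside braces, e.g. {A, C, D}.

9 → fault, frames (9)
4 → fault, frames (9 4)
1 → fault, frames (9 4 1)
7 → fault, frames (9 4 1 7)
1 → hit
7 → hit
2 → fault, evict 9, frames (4 1 7 2)
4 → hit
7 → hit
2 → hit
1 → hit
2 → hit

{1, 2, 4, 7}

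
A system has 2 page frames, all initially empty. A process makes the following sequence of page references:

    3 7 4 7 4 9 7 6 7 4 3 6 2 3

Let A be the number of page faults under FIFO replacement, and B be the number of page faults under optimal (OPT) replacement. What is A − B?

Under FIFO: F F F . . F F F . F F F F F → 11 faults.
Under OPT: F F F . . F . F . F F . F . → 8 faults.
A − B = 11 − 8 = 3.

3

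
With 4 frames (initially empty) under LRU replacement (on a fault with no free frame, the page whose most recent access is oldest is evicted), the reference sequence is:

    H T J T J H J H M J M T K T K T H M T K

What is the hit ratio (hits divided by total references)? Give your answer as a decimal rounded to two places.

H -> fault, frames {H}
T -> fault, frames {H,T}
J -> fault, frames {H,T,J}
T -> hit
J -> hit
H -> hit
J -> hit
H -> hit
M -> fault, frames {T,J,H,M}
J -> hit
M -> hit
T -> hit
K -> fault, evict H, frames {J,M,T,K}
T -> hit
K -> hit
T -> hit
H -> fault, evict J, frames {M,K,T,H}
M -> hit
T -> hit
K -> hit
Hits: 14 of 20 references → 14/20 = 0.7000.

0.70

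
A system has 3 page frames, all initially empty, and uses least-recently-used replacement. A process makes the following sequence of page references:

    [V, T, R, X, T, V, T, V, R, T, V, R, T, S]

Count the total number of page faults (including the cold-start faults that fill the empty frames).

V: fault, frames [V]
T: fault, frames [V, T]
R: fault, frames [V, T, R]
X: fault, evict V, frames [T, R, X]
T: hit
V: fault, evict R, frames [X, T, V]
T: hit
V: hit
R: fault, evict X, frames [T, V, R]
T: hit
V: hit
R: hit
T: hit
S: fault, evict V, frames [R, T, S]
Page faults: 7.

7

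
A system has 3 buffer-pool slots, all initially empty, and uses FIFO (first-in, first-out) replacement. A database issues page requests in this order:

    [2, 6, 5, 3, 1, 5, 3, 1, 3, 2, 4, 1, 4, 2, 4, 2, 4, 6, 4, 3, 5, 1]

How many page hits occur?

2 → fault, frames {2}
6 → fault, frames {2,6}
5 → fault, frames {2,6,5}
3 → fault, evict 2, frames {6,5,3}
1 → fault, evict 6, frames {5,3,1}
5 → hit
3 → hit
1 → hit
3 → hit
2 → fault, evict 5, frames {3,1,2}
4 → fault, evict 3, frames {1,2,4}
1 → hit
4 → hit
2 → hit
4 → hit
2 → hit
4 → hit
6 → fault, evict 1, frames {2,4,6}
4 → hit
3 → fault, evict 2, frames {4,6,3}
5 → fault, evict 4, frames {6,3,5}
1 → fault, evict 6, frames {3,5,1}
Hits: 11.

11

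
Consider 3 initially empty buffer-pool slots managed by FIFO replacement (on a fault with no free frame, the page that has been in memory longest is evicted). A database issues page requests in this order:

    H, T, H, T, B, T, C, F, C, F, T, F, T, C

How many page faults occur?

6

H: miss, frames [H]
T: miss, frames [H, T]
H: hit
T: hit
B: miss, frames [H, T, B]
T: hit
C: miss, evict H, frames [T, B, C]
F: miss, evict T, frames [B, C, F]
C: hit
F: hit
T: miss, evict B, frames [C, F, T]
F: hit
T: hit
C: hit
Page faults: 6.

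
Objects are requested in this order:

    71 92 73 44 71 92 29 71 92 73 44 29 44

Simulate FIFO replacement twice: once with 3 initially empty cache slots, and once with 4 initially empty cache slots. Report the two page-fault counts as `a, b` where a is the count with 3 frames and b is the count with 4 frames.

9, 10

3 frames: F F F F F F F . . F F . . → 9 faults.
4 frames: F F F F . . F F F F F F . → 10 faults.
10 > 9: adding a frame increased faults — Belady's anomaly.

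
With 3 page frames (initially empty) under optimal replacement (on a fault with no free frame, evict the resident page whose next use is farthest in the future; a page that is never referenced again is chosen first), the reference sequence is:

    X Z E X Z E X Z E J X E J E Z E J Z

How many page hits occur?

X: miss, frames (X)
Z: miss, frames (X Z)
E: miss, frames (X Z E)
X: hit
Z: hit
E: hit
X: hit
Z: hit
E: hit
J: miss, evict Z, frames (X E J)
X: hit
E: hit
J: hit
E: hit
Z: miss, evict X, frames (E J Z)
E: hit
J: hit
Z: hit
Hits: 13.

13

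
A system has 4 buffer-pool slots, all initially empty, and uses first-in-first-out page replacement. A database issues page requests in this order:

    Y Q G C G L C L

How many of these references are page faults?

5

Y: miss, frames [Y]
Q: miss, frames [Y, Q]
G: miss, frames [Y, Q, G]
C: miss, frames [Y, Q, G, C]
G: hit
L: miss, evict Y, frames [Q, G, C, L]
C: hit
L: hit
Page faults: 5.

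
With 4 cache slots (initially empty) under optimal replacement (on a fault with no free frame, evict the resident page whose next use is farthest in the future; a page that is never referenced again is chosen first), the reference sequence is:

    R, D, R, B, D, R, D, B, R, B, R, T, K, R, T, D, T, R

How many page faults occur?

5

R -> miss, frames {R}
D -> miss, frames {R,D}
R -> hit
B -> miss, frames {R,D,B}
D -> hit
R -> hit
D -> hit
B -> hit
R -> hit
B -> hit
R -> hit
T -> miss, frames {R,D,B,T}
K -> miss, evict B, frames {R,D,T,K}
R -> hit
T -> hit
D -> hit
T -> hit
R -> hit
Page faults: 5.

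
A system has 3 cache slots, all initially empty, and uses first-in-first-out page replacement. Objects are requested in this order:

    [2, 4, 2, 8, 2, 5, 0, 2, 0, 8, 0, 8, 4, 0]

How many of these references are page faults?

2 -> miss, frames {2}
4 -> miss, frames {2,4}
2 -> hit
8 -> miss, frames {2,4,8}
2 -> hit
5 -> miss, evict 2, frames {4,8,5}
0 -> miss, evict 4, frames {8,5,0}
2 -> miss, evict 8, frames {5,0,2}
0 -> hit
8 -> miss, evict 5, frames {0,2,8}
0 -> hit
8 -> hit
4 -> miss, evict 0, frames {2,8,4}
0 -> miss, evict 2, frames {8,4,0}
Page faults: 9.

9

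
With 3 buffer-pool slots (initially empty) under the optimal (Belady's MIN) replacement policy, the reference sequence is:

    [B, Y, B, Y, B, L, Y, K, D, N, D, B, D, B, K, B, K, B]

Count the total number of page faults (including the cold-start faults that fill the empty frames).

B → miss, frames (B)
Y → miss, frames (B Y)
B → hit
Y → hit
B → hit
L → miss, frames (B Y L)
Y → hit
K → miss, evict L, frames (B Y K)
D → miss, evict Y, frames (B K D)
N → miss, evict K, frames (B D N)
D → hit
B → hit
D → hit
B → hit
K → miss, evict N, frames (B D K)
B → hit
K → hit
B → hit
Page faults: 7.

7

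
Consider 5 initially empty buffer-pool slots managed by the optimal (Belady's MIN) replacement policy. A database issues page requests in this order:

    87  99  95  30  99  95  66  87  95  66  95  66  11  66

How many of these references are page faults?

6

87: miss, frames {87}
99: miss, frames {87,99}
95: miss, frames {87,99,95}
30: miss, frames {87,99,95,30}
99: hit
95: hit
66: miss, frames {87,99,95,30,66}
87: hit
95: hit
66: hit
95: hit
66: hit
11: miss, evict 30, frames {87,99,95,66,11}
66: hit
Page faults: 6.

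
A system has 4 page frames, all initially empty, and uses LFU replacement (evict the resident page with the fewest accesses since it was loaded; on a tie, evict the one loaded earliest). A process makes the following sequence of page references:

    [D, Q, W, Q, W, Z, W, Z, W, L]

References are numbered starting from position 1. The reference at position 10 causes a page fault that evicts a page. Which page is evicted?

D

pos 1: D -> fault, frames {D}
pos 2: Q -> fault, frames {D,Q}
pos 3: W -> fault, frames {D,Q,W}
pos 4: Q -> hit
pos 5: W -> hit
pos 6: Z -> fault, frames {D,Q,W,Z}
pos 7: W -> hit
pos 8: Z -> hit
pos 9: W -> hit
pos 10: L -> fault, evict D, frames {Q,W,Z,L}
At position 10, page D is evicted.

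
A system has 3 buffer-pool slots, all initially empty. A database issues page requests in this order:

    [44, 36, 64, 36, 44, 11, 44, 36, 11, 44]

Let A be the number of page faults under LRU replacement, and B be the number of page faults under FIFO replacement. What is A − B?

Under LRU: F F F . . F . . . . → 4 faults.
Under FIFO: F F F . . F F F . . → 6 faults.
A − B = 4 − 6 = -2.

-2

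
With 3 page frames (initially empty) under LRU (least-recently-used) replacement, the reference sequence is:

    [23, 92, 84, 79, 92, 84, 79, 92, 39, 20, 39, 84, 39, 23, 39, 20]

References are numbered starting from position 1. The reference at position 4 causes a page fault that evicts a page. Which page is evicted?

pos 1: 23 -> fault, frames {23}
pos 2: 92 -> fault, frames {23,92}
pos 3: 84 -> fault, frames {23,92,84}
pos 4: 79 -> fault, evict 23, frames {92,84,79}
At position 4, page 23 is evicted.

23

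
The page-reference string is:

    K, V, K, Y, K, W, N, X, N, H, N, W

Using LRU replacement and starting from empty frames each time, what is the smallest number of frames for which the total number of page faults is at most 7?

4

f=1: 12 faults
f=2: 8 faults
f=3: 8 faults
f=4: 7 faults
f=5: 7 faults
f=6: 7 faults
f=7: 7 faults
Smallest f with faults ≤ 7 is 4.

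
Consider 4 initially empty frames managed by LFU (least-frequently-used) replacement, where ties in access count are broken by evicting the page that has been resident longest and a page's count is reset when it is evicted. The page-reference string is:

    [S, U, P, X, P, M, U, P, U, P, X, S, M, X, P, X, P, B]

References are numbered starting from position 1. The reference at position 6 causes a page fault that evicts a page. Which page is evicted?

S

pos 1: S -> miss, frames [S]
pos 2: U -> miss, frames [S, U]
pos 3: P -> miss, frames [S, U, P]
pos 4: X -> miss, frames [S, U, P, X]
pos 5: P -> hit
pos 6: M -> miss, evict S, frames [U, P, X, M]
At position 6, page S is evicted.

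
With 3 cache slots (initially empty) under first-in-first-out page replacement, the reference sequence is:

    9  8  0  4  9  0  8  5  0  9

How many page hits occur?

1

9 → miss, frames {9}
8 → miss, frames {9,8}
0 → miss, frames {9,8,0}
4 → miss, evict 9, frames {8,0,4}
9 → miss, evict 8, frames {0,4,9}
0 → hit
8 → miss, evict 0, frames {4,9,8}
5 → miss, evict 4, frames {9,8,5}
0 → miss, evict 9, frames {8,5,0}
9 → miss, evict 8, frames {5,0,9}
Hits: 1.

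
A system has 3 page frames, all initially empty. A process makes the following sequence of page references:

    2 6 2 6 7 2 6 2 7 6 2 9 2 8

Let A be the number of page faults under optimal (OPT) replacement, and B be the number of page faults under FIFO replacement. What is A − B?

Under OPT: F F . . F . . . . . . F . F → 5 faults.
Under FIFO: F F . . F . . . . . . F F F → 6 faults.
A − B = 5 − 6 = -1.

-1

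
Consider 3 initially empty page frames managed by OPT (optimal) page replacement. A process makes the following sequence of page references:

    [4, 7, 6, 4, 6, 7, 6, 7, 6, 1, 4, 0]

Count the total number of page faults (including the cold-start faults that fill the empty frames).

5

4: fault, frames (4)
7: fault, frames (4 7)
6: fault, frames (4 7 6)
4: hit
6: hit
7: hit
6: hit
7: hit
6: hit
1: fault, evict 6, frames (4 7 1)
4: hit
0: fault, evict 1, frames (4 7 0)
Page faults: 5.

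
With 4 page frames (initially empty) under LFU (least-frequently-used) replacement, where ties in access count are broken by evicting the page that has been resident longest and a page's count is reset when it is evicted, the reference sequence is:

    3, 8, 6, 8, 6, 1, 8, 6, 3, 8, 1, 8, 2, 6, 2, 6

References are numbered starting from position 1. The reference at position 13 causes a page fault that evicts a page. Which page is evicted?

3

pos 1: 3 → fault, frames {3}
pos 2: 8 → fault, frames {3,8}
pos 3: 6 → fault, frames {3,8,6}
pos 4: 8 → hit
pos 5: 6 → hit
pos 6: 1 → fault, frames {3,8,6,1}
pos 7: 8 → hit
pos 8: 6 → hit
pos 9: 3 → hit
pos 10: 8 → hit
pos 11: 1 → hit
pos 12: 8 → hit
pos 13: 2 → fault, evict 3, frames {8,6,1,2}
At position 13, page 3 is evicted.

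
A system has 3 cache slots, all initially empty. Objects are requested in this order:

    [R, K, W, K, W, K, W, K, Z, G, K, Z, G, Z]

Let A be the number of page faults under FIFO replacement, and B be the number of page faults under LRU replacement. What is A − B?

Under FIFO: F F F . . . . . F F F . . . → 6 faults.
Under LRU: F F F . . . . . F F . . . . → 5 faults.
A − B = 6 − 5 = 1.

1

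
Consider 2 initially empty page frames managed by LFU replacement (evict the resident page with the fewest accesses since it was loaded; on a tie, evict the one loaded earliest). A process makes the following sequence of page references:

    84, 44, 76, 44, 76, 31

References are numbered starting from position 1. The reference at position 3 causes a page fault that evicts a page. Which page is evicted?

84

pos 1: 84 → miss, frames [84]
pos 2: 44 → miss, frames [84, 44]
pos 3: 76 → miss, evict 84, frames [44, 76]
At position 3, page 84 is evicted.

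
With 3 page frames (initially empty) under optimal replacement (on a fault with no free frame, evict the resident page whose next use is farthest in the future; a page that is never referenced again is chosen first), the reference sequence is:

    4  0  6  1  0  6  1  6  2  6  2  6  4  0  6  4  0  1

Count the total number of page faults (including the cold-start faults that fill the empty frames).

7

4: miss, frames [4]
0: miss, frames [4, 0]
6: miss, frames [4, 0, 6]
1: miss, evict 4, frames [0, 6, 1]
0: hit
6: hit
1: hit
6: hit
2: miss, evict 1, frames [0, 6, 2]
6: hit
2: hit
6: hit
4: miss, evict 2, frames [0, 6, 4]
0: hit
6: hit
4: hit
0: hit
1: miss, evict 4, frames [0, 6, 1]
Page faults: 7.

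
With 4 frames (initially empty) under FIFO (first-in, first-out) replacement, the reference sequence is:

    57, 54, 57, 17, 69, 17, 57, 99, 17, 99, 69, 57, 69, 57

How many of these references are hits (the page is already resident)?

57 -> fault, frames [57]
54 -> fault, frames [57, 54]
57 -> hit
17 -> fault, frames [57, 54, 17]
69 -> fault, frames [57, 54, 17, 69]
17 -> hit
57 -> hit
99 -> fault, evict 57, frames [54, 17, 69, 99]
17 -> hit
99 -> hit
69 -> hit
57 -> fault, evict 54, frames [17, 69, 99, 57]
69 -> hit
57 -> hit
Hits: 8.

8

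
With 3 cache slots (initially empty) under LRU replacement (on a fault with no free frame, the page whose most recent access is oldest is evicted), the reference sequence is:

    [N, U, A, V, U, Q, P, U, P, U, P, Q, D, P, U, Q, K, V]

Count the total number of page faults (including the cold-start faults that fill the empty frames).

11

N → fault, frames [N]
U → fault, frames [N, U]
A → fault, frames [N, U, A]
V → fault, evict N, frames [U, A, V]
U → hit
Q → fault, evict A, frames [V, U, Q]
P → fault, evict V, frames [U, Q, P]
U → hit
P → hit
U → hit
P → hit
Q → hit
D → fault, evict U, frames [P, Q, D]
P → hit
U → fault, evict Q, frames [D, P, U]
Q → fault, evict D, frames [P, U, Q]
K → fault, evict P, frames [U, Q, K]
V → fault, evict U, frames [Q, K, V]
Page faults: 11.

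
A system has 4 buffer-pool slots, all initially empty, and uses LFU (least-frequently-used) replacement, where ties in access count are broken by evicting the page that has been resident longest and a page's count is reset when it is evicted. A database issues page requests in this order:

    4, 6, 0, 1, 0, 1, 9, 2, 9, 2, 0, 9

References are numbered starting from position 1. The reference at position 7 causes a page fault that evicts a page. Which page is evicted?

pos 1: 4: miss, frames (4)
pos 2: 6: miss, frames (4 6)
pos 3: 0: miss, frames (4 6 0)
pos 4: 1: miss, frames (4 6 0 1)
pos 5: 0: hit
pos 6: 1: hit
pos 7: 9: miss, evict 4, frames (6 0 1 9)
At position 7, page 4 is evicted.

4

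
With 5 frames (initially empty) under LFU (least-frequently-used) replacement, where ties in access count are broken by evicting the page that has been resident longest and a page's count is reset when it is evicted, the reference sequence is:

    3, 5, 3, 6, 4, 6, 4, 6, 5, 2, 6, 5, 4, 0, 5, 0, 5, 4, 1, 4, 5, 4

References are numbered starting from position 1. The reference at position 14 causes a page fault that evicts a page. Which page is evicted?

2

pos 1: 3 → miss, frames (3)
pos 2: 5 → miss, frames (3 5)
pos 3: 3 → hit
pos 4: 6 → miss, frames (3 5 6)
pos 5: 4 → miss, frames (3 5 6 4)
pos 6: 6 → hit
pos 7: 4 → hit
pos 8: 6 → hit
pos 9: 5 → hit
pos 10: 2 → miss, frames (3 5 6 4 2)
pos 11: 6 → hit
pos 12: 5 → hit
pos 13: 4 → hit
pos 14: 0 → miss, evict 2, frames (3 5 6 4 0)
At position 14, page 2 is evicted.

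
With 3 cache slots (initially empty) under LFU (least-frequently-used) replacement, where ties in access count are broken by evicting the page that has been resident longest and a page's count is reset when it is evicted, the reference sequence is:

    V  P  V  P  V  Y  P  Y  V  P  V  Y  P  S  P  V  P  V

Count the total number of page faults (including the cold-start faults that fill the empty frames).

4

V → miss, frames (V)
P → miss, frames (V P)
V → hit
P → hit
V → hit
Y → miss, frames (V P Y)
P → hit
Y → hit
V → hit
P → hit
V → hit
Y → hit
P → hit
S → miss, evict Y, frames (V P S)
P → hit
V → hit
P → hit
V → hit
Page faults: 4.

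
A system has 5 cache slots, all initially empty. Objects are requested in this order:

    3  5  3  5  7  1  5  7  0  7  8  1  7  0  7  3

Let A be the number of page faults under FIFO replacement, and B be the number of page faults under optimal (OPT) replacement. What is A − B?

1

Under FIFO: F F . . F F . . F . F . . . . F → 7 faults.
Under OPT: F F . . F F . . F . F . . . . . → 6 faults.
A − B = 7 − 6 = 1.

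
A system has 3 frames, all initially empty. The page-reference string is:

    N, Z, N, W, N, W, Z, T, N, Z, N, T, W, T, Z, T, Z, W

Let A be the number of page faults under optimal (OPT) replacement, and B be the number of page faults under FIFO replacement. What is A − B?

-3

Under OPT: F F . F . . . F . . . . F . . . . . → 5 faults.
Under FIFO: F F . F . . . F F F . . F F . . . . → 8 faults.
A − B = 5 − 8 = -3.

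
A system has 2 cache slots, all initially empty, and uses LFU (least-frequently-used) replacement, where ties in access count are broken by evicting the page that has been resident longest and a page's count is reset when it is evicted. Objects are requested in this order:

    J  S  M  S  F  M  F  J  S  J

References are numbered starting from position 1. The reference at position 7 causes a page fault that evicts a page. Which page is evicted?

M

pos 1: J: fault, frames [J]
pos 2: S: fault, frames [J, S]
pos 3: M: fault, evict J, frames [S, M]
pos 4: S: hit
pos 5: F: fault, evict M, frames [S, F]
pos 6: M: fault, evict F, frames [S, M]
pos 7: F: fault, evict M, frames [S, F]
At position 7, page M is evicted.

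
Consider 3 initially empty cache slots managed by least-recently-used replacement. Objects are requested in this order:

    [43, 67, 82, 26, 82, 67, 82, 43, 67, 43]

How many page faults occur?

43 -> fault, frames [43]
67 -> fault, frames [43, 67]
82 -> fault, frames [43, 67, 82]
26 -> fault, evict 43, frames [67, 82, 26]
82 -> hit
67 -> hit
82 -> hit
43 -> fault, evict 26, frames [67, 82, 43]
67 -> hit
43 -> hit
Page faults: 5.

5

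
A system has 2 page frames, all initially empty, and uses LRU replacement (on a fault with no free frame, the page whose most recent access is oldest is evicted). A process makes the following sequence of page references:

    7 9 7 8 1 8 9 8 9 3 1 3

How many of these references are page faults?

7

7 → miss, frames {7}
9 → miss, frames {7,9}
7 → hit
8 → miss, evict 9, frames {7,8}
1 → miss, evict 7, frames {8,1}
8 → hit
9 → miss, evict 1, frames {8,9}
8 → hit
9 → hit
3 → miss, evict 8, frames {9,3}
1 → miss, evict 9, frames {3,1}
3 → hit
Page faults: 7.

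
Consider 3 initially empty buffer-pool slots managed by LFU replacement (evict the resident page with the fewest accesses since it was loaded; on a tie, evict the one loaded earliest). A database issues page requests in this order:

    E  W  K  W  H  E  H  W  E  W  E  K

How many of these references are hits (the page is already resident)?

6

E: miss, frames [E]
W: miss, frames [E, W]
K: miss, frames [E, W, K]
W: hit
H: miss, evict E, frames [W, K, H]
E: miss, evict K, frames [W, H, E]
H: hit
W: hit
E: hit
W: hit
E: hit
K: miss, evict H, frames [W, E, K]
Hits: 6.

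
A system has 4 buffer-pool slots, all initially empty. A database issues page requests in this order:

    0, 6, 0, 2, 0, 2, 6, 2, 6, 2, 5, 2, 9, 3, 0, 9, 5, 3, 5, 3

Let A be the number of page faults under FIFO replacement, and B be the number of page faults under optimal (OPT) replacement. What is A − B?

Under FIFO: F F . F . . . . . . F . F F F . . . . . → 7 faults.
Under OPT: F F . F . . . . . . F . F F . . . . . . → 6 faults.
A − B = 7 − 6 = 1.

1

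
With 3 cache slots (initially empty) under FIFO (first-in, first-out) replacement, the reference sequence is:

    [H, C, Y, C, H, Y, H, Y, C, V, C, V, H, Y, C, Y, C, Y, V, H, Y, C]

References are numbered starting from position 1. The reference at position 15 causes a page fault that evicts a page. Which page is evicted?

Y

pos 1: H -> miss, frames [H]
pos 2: C -> miss, frames [H, C]
pos 3: Y -> miss, frames [H, C, Y]
pos 4: C -> hit
pos 5: H -> hit
pos 6: Y -> hit
pos 7: H -> hit
pos 8: Y -> hit
pos 9: C -> hit
pos 10: V -> miss, evict H, frames [C, Y, V]
pos 11: C -> hit
pos 12: V -> hit
pos 13: H -> miss, evict C, frames [Y, V, H]
pos 14: Y -> hit
pos 15: C -> miss, evict Y, frames [V, H, C]
At position 15, page Y is evicted.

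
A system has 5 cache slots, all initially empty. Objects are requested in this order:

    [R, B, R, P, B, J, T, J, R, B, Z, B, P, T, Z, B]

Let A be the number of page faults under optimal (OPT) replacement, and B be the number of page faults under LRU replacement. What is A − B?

Under OPT: F F . F . F F . . . F . . . . . → 6 faults.
Under LRU: F F . F . F F . . . F . F F . . → 8 faults.
A − B = 6 − 8 = -2.

-2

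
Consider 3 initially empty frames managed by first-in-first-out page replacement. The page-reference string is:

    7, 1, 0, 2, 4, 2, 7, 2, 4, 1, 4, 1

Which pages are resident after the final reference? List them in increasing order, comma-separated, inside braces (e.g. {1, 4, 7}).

{1, 4, 7}

7 → miss, frames (7)
1 → miss, frames (7 1)
0 → miss, frames (7 1 0)
2 → miss, evict 7, frames (1 0 2)
4 → miss, evict 1, frames (0 2 4)
2 → hit
7 → miss, evict 0, frames (2 4 7)
2 → hit
4 → hit
1 → miss, evict 2, frames (4 7 1)
4 → hit
1 → hit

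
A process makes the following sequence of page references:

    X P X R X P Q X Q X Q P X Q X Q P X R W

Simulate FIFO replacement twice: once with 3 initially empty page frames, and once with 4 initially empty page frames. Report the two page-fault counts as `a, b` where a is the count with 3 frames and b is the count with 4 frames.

3 frames: F F . F . . F F . . . F . . . . . . F F → 8 faults.
4 frames: F F . F . . F . . . . . . . . . . . . F → 5 faults.
5 < 8: adding a frame reduced faults, as is typical.

8, 5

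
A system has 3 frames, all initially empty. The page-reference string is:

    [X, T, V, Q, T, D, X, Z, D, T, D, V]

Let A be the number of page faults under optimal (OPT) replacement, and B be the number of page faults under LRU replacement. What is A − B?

Under OPT: F F F F . F . F . . . F → 7 faults.
Under LRU: F F F F . F F F . F . F → 9 faults.
A − B = 7 − 9 = -2.

-2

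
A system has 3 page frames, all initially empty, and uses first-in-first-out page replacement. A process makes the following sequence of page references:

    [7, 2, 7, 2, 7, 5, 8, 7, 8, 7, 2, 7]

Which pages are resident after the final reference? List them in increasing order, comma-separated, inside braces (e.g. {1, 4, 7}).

{2, 7, 8}

7 → fault, frames (7)
2 → fault, frames (7 2)
7 → hit
2 → hit
7 → hit
5 → fault, frames (7 2 5)
8 → fault, evict 7, frames (2 5 8)
7 → fault, evict 2, frames (5 8 7)
8 → hit
7 → hit
2 → fault, evict 5, frames (8 7 2)
7 → hit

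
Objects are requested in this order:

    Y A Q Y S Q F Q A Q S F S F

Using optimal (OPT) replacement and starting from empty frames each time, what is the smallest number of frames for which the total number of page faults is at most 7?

f=1: 14 faults
f=2: 8 faults
f=3: 6 faults
f=4: 5 faults
f=5: 5 faults
Smallest f with faults ≤ 7 is 3.

3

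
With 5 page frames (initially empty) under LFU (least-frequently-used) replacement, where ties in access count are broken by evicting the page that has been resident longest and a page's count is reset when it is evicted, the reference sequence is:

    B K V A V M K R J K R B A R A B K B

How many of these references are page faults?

B: miss, frames {B}
K: miss, frames {B,K}
V: miss, frames {B,K,V}
A: miss, frames {B,K,V,A}
V: hit
M: miss, frames {B,K,V,A,M}
K: hit
R: miss, evict B, frames {K,V,A,M,R}
J: miss, evict A, frames {K,V,M,R,J}
K: hit
R: hit
B: miss, evict M, frames {K,V,R,J,B}
A: miss, evict J, frames {K,V,R,B,A}
R: hit
A: hit
B: hit
K: hit
B: hit
Page faults: 9.

9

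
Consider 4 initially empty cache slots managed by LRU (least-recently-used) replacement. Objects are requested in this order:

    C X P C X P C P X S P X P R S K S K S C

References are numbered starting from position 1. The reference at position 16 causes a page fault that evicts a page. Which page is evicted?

X

pos 1: C -> fault, frames [C]
pos 2: X -> fault, frames [C, X]
pos 3: P -> fault, frames [C, X, P]
pos 4: C -> hit
pos 5: X -> hit
pos 6: P -> hit
pos 7: C -> hit
pos 8: P -> hit
pos 9: X -> hit
pos 10: S -> fault, frames [C, P, X, S]
pos 11: P -> hit
pos 12: X -> hit
pos 13: P -> hit
pos 14: R -> fault, evict C, frames [S, X, P, R]
pos 15: S -> hit
pos 16: K -> fault, evict X, frames [P, R, S, K]
At position 16, page X is evicted.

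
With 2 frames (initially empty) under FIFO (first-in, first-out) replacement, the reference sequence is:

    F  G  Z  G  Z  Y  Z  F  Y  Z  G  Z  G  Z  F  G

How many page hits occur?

F → fault, frames [F]
G → fault, frames [F, G]
Z → fault, evict F, frames [G, Z]
G → hit
Z → hit
Y → fault, evict G, frames [Z, Y]
Z → hit
F → fault, evict Z, frames [Y, F]
Y → hit
Z → fault, evict Y, frames [F, Z]
G → fault, evict F, frames [Z, G]
Z → hit
G → hit
Z → hit
F → fault, evict Z, frames [G, F]
G → hit
Hits: 8.

8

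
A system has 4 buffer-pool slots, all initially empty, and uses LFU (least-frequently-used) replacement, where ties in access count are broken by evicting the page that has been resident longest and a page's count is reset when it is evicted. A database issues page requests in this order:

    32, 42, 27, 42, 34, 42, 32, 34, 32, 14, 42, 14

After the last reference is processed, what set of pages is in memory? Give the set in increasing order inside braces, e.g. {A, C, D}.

{14, 32, 34, 42}

32: miss, frames [32]
42: miss, frames [32, 42]
27: miss, frames [32, 42, 27]
42: hit
34: miss, frames [32, 42, 27, 34]
42: hit
32: hit
34: hit
32: hit
14: miss, evict 27, frames [32, 42, 34, 14]
42: hit
14: hit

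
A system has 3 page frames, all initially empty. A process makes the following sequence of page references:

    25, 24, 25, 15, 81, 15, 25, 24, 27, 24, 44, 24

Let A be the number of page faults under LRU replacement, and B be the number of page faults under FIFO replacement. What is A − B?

Under LRU: F F . F F . . F F . F . → 7 faults.
Under FIFO: F F . F F . F F F . F . → 8 faults.
A − B = 7 − 8 = -1.

-1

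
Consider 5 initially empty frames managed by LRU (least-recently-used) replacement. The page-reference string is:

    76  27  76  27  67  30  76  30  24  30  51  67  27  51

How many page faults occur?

7

76 -> fault, frames {76}
27 -> fault, frames {76,27}
76 -> hit
27 -> hit
67 -> fault, frames {76,27,67}
30 -> fault, frames {76,27,67,30}
76 -> hit
30 -> hit
24 -> fault, frames {27,67,76,30,24}
30 -> hit
51 -> fault, evict 27, frames {67,76,24,30,51}
67 -> hit
27 -> fault, evict 76, frames {24,30,51,67,27}
51 -> hit
Page faults: 7.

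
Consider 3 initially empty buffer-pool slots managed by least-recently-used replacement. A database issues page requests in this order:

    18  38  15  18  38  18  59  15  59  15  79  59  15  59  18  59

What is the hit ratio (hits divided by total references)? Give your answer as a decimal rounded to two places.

18: fault, frames (18)
38: fault, frames (18 38)
15: fault, frames (18 38 15)
18: hit
38: hit
18: hit
59: fault, evict 15, frames (38 18 59)
15: fault, evict 38, frames (18 59 15)
59: hit
15: hit
79: fault, evict 18, frames (59 15 79)
59: hit
15: hit
59: hit
18: fault, evict 79, frames (15 59 18)
59: hit
Hits: 9 of 16 references → 9/16 = 0.5625.

0.56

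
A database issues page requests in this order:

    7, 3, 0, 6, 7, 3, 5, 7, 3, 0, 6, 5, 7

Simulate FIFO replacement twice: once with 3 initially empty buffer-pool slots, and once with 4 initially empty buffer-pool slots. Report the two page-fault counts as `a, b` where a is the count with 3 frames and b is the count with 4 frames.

3 frames: F F F F F F F . . F F . F → 10 faults.
4 frames: F F F F . . F F F F F F F → 11 faults.
11 > 10: adding a frame increased faults — Belady's anomaly.

10, 11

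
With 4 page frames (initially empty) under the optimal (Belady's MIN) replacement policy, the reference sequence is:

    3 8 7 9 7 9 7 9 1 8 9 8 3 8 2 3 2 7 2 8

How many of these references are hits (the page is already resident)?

3 → fault, frames [3]
8 → fault, frames [3, 8]
7 → fault, frames [3, 8, 7]
9 → fault, frames [3, 8, 7, 9]
7 → hit
9 → hit
7 → hit
9 → hit
1 → fault, evict 7, frames [3, 8, 9, 1]
8 → hit
9 → hit
8 → hit
3 → hit
8 → hit
2 → fault, evict 1, frames [3, 8, 9, 2]
3 → hit
2 → hit
7 → fault, evict 9, frames [3, 8, 2, 7]
2 → hit
8 → hit
Hits: 13.

13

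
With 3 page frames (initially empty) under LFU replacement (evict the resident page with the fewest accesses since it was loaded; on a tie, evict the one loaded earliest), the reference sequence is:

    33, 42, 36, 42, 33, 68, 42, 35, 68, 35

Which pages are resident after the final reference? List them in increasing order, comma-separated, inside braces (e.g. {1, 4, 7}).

{33, 35, 42}

33 → fault, frames {33}
42 → fault, frames {33,42}
36 → fault, frames {33,42,36}
42 → hit
33 → hit
68 → fault, evict 36, frames {33,42,68}
42 → hit
35 → fault, evict 68, frames {33,42,35}
68 → fault, evict 35, frames {33,42,68}
35 → fault, evict 68, frames {33,42,35}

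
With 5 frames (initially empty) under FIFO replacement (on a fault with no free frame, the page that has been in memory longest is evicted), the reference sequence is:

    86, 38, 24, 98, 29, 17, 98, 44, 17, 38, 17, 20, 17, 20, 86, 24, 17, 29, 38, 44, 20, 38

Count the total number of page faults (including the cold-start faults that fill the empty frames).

16

86 → fault, frames (86)
38 → fault, frames (86 38)
24 → fault, frames (86 38 24)
98 → fault, frames (86 38 24 98)
29 → fault, frames (86 38 24 98 29)
17 → fault, evict 86, frames (38 24 98 29 17)
98 → hit
44 → fault, evict 38, frames (24 98 29 17 44)
17 → hit
38 → fault, evict 24, frames (98 29 17 44 38)
17 → hit
20 → fault, evict 98, frames (29 17 44 38 20)
17 → hit
20 → hit
86 → fault, evict 29, frames (17 44 38 20 86)
24 → fault, evict 17, frames (44 38 20 86 24)
17 → fault, evict 44, frames (38 20 86 24 17)
29 → fault, evict 38, frames (20 86 24 17 29)
38 → fault, evict 20, frames (86 24 17 29 38)
44 → fault, evict 86, frames (24 17 29 38 44)
20 → fault, evict 24, frames (17 29 38 44 20)
38 → hit
Page faults: 16.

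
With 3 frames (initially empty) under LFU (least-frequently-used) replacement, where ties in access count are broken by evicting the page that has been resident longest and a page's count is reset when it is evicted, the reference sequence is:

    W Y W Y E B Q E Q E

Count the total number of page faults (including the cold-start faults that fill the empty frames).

8

W: miss, frames {W}
Y: miss, frames {W,Y}
W: hit
Y: hit
E: miss, frames {W,Y,E}
B: miss, evict E, frames {W,Y,B}
Q: miss, evict B, frames {W,Y,Q}
E: miss, evict Q, frames {W,Y,E}
Q: miss, evict E, frames {W,Y,Q}
E: miss, evict Q, frames {W,Y,E}
Page faults: 8.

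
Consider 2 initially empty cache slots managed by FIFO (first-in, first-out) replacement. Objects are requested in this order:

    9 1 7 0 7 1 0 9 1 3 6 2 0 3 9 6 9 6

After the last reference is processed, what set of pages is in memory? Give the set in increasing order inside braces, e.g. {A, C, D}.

9 -> miss, frames {9}
1 -> miss, frames {9,1}
7 -> miss, evict 9, frames {1,7}
0 -> miss, evict 1, frames {7,0}
7 -> hit
1 -> miss, evict 7, frames {0,1}
0 -> hit
9 -> miss, evict 0, frames {1,9}
1 -> hit
3 -> miss, evict 1, frames {9,3}
6 -> miss, evict 9, frames {3,6}
2 -> miss, evict 3, frames {6,2}
0 -> miss, evict 6, frames {2,0}
3 -> miss, evict 2, frames {0,3}
9 -> miss, evict 0, frames {3,9}
6 -> miss, evict 3, frames {9,6}
9 -> hit
6 -> hit

{6, 9}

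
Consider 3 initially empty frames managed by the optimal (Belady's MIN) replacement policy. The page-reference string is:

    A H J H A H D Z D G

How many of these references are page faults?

6

A -> miss, frames {A}
H -> miss, frames {A,H}
J -> miss, frames {A,H,J}
H -> hit
A -> hit
H -> hit
D -> miss, evict J, frames {A,H,D}
Z -> miss, evict H, frames {A,D,Z}
D -> hit
G -> miss, evict Z, frames {A,D,G}
Page faults: 6.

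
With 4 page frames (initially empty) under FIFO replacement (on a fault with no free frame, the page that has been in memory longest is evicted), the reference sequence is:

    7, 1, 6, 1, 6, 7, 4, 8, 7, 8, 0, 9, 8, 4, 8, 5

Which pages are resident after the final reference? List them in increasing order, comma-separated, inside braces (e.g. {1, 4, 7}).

{4, 5, 8, 9}

7: miss, frames [7]
1: miss, frames [7, 1]
6: miss, frames [7, 1, 6]
1: hit
6: hit
7: hit
4: miss, frames [7, 1, 6, 4]
8: miss, evict 7, frames [1, 6, 4, 8]
7: miss, evict 1, frames [6, 4, 8, 7]
8: hit
0: miss, evict 6, frames [4, 8, 7, 0]
9: miss, evict 4, frames [8, 7, 0, 9]
8: hit
4: miss, evict 8, frames [7, 0, 9, 4]
8: miss, evict 7, frames [0, 9, 4, 8]
5: miss, evict 0, frames [9, 4, 8, 5]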